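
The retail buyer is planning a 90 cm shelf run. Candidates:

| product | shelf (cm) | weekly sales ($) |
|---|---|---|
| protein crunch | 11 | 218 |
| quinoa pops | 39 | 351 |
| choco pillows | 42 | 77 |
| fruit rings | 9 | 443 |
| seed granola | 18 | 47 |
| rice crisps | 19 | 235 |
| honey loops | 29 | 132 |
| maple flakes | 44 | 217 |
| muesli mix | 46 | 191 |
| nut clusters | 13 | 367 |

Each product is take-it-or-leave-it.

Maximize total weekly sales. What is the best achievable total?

1426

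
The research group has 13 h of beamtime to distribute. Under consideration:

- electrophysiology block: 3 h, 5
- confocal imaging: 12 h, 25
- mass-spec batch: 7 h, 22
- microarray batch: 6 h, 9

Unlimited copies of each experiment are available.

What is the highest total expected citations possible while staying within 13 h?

32

2×electrophysiology block + mass-spec batch uses 13 of the 13 h and totals 32.
That's the maximum — no swap from here does better than 32.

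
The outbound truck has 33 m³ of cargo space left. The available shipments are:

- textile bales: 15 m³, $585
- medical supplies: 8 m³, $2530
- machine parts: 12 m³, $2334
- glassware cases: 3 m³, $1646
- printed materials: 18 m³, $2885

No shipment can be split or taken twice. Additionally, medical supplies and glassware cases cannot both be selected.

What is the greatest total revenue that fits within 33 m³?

6865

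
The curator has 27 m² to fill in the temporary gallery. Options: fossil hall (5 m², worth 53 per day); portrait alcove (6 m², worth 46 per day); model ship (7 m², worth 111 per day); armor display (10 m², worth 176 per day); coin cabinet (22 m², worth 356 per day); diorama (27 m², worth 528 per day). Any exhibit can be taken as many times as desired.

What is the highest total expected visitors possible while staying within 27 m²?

528

The ratio ordering already packs tightly: diorama, 27 m², 528.
Nothing else within 27 m² beats 528.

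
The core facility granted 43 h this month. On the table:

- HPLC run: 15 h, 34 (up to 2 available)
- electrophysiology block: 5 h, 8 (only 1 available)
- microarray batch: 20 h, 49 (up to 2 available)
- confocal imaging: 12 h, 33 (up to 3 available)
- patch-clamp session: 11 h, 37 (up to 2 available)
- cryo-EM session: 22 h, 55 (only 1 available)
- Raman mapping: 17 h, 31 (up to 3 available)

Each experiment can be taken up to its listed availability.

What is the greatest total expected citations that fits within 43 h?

123

By expected citations per h: patch-clamp session 3.36, confocal imaging 2.75, cryo-EM session 2.50 lead.
Filling by ratio: electrophysiology block + confocal imaging + 2×patch-clamp session for 115, with 4 h left unused.
Dropping electrophysiology block and confocal imaging frees 17 h; slotting in microarray batch (20 h) lifts the total to 123 at 42 h.
No other feasible combination exceeds 123.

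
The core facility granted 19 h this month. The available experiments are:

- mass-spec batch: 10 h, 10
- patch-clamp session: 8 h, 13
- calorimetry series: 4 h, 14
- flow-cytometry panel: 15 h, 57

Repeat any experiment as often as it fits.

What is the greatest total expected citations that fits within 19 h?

Density check — flow-cytometry panel 3.80, calorimetry series 3.50, patch-clamp session 1.62, mass-spec batch 1.00 are the best per h.
Taking calorimetry series + flow-cytometry panel: 19 h used, 71 in expected citations.

71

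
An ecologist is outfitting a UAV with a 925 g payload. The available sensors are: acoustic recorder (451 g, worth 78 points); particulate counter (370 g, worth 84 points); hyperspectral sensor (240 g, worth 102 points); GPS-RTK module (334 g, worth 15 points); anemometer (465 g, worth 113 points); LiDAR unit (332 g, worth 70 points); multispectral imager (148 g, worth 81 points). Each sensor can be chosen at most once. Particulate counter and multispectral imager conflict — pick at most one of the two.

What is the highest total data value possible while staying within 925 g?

296

Best packing: hyperspectral sensor + anemometer + multispectral imager — 853 g, 296 total.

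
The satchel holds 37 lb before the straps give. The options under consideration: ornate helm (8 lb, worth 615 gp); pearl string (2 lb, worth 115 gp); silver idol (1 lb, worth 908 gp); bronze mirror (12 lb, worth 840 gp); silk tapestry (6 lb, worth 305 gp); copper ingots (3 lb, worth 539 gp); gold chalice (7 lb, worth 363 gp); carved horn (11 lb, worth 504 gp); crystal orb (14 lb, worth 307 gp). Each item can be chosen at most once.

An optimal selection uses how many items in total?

6

The maximum value within 37 lb is 3570.
ornate helm + silver idol + bronze mirror + silk tapestry + copper ingots + gold chalice hits 3570 at 37 lb.
Every optimal selection uses 6 items.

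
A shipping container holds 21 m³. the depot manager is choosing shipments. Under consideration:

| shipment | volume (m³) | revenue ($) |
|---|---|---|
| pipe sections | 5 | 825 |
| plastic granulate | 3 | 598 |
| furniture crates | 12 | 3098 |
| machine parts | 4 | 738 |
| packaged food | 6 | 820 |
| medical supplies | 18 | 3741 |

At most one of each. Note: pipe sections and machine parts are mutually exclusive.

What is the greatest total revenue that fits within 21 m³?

4521

Density check — furniture crates 258.17, medical supplies 207.83, plastic granulate 199.33 are the best per m³.
Taking the top-ratio shipments first gives plastic granulate + furniture crates + machine parts for 4434 (19 m³).
Replace machine parts with pipe sections: the trade gains 87 net, giving 4521 at 20 m³.
That's the maximum — no feasible swap from here does better than 4521.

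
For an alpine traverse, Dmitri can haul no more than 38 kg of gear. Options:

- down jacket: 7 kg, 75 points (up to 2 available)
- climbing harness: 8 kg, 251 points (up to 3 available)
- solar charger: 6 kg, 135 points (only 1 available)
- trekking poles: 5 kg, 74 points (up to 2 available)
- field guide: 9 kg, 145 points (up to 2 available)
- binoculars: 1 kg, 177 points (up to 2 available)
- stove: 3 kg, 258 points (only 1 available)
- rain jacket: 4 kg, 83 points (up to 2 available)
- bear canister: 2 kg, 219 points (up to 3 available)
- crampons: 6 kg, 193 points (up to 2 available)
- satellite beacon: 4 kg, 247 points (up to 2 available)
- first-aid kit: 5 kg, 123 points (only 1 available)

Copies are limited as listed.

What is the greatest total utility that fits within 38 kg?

2330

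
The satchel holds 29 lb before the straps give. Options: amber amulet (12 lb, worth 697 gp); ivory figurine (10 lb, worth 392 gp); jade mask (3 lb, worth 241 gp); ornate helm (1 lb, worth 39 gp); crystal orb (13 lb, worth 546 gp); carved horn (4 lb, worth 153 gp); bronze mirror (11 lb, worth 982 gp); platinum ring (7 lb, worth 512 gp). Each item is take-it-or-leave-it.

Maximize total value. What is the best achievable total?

A density-first pass picks jade mask + ornate helm + carved horn + bronze mirror + platinum ring — 1927 at 26 lb.
Dropping carved horn and platinum ring frees 11 lb; slotting in amber amulet (12 lb) lifts the total to 1959 at 27 lb.

1959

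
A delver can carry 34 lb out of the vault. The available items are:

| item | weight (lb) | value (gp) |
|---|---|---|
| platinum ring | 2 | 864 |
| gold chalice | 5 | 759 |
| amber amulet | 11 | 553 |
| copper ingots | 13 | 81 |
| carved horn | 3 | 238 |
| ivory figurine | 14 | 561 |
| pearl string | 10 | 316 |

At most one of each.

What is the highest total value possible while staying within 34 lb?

2738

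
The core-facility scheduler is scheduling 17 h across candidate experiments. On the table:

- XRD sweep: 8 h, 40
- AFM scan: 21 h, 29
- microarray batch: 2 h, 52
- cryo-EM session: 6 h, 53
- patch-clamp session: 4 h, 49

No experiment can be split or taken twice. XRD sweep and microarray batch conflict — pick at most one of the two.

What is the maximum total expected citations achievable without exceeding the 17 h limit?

Density check — microarray batch 26.00, patch-clamp session 12.25, cryo-EM session 8.83 are the best per h.
Best packing: microarray batch + cryo-EM session + patch-clamp session — 12 h, 154 total.
Every other selection either busts 17 h or breaks a pairing rule or fails to beat 154.

154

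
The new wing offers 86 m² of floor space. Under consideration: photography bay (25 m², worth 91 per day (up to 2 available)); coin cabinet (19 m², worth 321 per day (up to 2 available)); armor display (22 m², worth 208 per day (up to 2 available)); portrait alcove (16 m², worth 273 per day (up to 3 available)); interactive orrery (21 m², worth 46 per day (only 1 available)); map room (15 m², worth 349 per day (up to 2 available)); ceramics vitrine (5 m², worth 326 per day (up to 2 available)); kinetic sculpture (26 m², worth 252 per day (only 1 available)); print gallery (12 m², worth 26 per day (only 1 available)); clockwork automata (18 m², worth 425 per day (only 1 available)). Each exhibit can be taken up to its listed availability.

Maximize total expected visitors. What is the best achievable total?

2096

Greedy by ratio would take portrait alcove + 2×map room + 2×ceramics vitrine + print gallery + clockwork automata: 86 m² used, total 2074.
Replace portrait alcove and print gallery with coin cabinet: the trade gains 22 net, giving 2096 at 77 m².
The spare 9 m² is too small for any remaining exhibit, and no exchange beats 2096.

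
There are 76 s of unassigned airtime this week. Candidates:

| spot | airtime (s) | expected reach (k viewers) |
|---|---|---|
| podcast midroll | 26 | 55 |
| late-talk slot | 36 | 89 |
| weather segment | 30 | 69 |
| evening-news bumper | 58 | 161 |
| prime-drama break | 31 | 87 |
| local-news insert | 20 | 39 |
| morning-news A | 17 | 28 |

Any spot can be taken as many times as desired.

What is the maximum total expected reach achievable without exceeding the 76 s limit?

Ranking by ratio (expected reach/s): prime-drama break 2.81, evening-news bumper 2.78, late-talk slot 2.47, weather segment 2.30.
Greedy by ratio would take 2×prime-drama break: 62 s used, total 174.
Dropping 2×prime-drama break frees 62 s; slotting in evening-news bumper + morning-news A (75 s) lifts the total to 189 at 75 s.
Nothing else within 76 s beats 189.

189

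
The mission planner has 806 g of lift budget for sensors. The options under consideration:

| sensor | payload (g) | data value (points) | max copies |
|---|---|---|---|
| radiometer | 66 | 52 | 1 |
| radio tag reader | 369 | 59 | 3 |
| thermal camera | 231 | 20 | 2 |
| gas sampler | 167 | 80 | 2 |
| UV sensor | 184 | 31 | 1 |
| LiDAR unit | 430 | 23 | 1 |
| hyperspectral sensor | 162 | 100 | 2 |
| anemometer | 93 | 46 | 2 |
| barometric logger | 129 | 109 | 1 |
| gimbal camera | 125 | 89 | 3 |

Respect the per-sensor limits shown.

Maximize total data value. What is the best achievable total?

539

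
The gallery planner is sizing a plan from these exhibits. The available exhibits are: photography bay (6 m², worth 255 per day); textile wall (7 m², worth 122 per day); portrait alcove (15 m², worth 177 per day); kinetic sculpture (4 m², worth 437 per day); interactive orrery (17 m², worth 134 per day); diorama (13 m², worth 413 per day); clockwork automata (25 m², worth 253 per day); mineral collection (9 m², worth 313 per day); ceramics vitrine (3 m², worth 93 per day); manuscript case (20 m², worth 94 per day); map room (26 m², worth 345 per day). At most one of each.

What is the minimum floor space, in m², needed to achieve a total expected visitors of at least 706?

13

Look for the lowest-floor combination reaching 706.
kinetic sculpture + mineral collection reaches 750 using 13 m².
No combination under 13 m² hits 706.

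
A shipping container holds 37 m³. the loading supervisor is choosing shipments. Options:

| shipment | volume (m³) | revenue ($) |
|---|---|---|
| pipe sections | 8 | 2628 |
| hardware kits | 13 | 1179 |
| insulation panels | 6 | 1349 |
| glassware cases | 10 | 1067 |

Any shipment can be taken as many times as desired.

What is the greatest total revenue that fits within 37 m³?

By revenue per m³: pipe sections 328.50, insulation panels 224.83, glassware cases 106.70, hardware kits 90.69 lead.
Filling by ratio: 4×pipe sections for 10512, with 5 m³ left unused.
The 8 m³ tied up in pipe sections is better spent on 2×insulation panels — total rises to 10582 (36 m³).
No other feasible combination exceeds 10582.

10582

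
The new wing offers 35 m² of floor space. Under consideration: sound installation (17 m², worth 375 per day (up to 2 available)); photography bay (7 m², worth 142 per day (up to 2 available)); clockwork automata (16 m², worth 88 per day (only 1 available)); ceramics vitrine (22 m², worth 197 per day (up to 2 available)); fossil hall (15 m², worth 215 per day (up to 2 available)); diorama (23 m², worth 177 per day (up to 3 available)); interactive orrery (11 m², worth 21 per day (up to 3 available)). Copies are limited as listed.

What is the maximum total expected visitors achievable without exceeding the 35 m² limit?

750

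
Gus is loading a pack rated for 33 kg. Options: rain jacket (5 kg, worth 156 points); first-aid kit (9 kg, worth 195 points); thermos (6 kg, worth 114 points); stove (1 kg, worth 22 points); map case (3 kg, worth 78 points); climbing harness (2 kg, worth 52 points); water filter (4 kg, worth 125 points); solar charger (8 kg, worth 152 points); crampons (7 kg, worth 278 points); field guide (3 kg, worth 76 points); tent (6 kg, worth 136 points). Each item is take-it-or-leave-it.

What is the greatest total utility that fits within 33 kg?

Taking the top-ratio items first gives rain jacket + stove + map case + climbing harness + water filter + crampons + field guide + tent for 923 (31 kg).
Replace stove and tent with first-aid kit: the trade gains 37 net, giving 960 at 33 kg.
Every other selection either busts 33 kg or fails to beat 960.

960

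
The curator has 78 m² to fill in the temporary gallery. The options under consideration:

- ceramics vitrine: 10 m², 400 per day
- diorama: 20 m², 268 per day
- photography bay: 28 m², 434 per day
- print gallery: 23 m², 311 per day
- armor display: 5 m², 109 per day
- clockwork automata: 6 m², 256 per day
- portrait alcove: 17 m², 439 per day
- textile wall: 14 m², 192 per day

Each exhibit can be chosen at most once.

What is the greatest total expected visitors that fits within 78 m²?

A density-first pass picks ceramics vitrine + photography bay + armor display + clockwork automata + portrait alcove — 1638 at 66 m².
The 5 m² tied up in armor display is better spent on textile wall — total rises to 1721 (75 m²).
That's the maximum — no swap from here does better than 1721.

1721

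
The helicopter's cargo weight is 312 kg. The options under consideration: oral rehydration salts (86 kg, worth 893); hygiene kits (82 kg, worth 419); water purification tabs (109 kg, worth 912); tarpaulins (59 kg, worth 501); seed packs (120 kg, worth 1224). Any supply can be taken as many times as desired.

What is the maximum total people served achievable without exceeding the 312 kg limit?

3010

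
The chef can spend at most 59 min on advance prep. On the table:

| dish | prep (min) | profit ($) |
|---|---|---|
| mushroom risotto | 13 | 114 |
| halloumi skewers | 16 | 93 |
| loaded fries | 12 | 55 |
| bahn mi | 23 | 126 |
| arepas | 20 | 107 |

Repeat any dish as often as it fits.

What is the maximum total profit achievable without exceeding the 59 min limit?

Density check — mushroom risotto 8.77, halloumi skewers 5.81, bahn mi 5.48 are the best per min.
Taking 4×mushroom risotto: 52 min used, 456 in profit.

456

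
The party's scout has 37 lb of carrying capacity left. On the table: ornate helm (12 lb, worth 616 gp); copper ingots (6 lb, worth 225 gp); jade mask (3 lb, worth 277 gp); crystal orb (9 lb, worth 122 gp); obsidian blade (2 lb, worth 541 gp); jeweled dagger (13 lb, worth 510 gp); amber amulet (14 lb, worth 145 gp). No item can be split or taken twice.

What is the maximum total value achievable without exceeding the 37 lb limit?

Ranking by ratio (value/lb): obsidian blade 270.50, jade mask 92.33, ornate helm 51.33, jeweled dagger 39.23.
Taking ornate helm + copper ingots + jade mask + obsidian blade + jeweled dagger: 36 lb used, 2169 in value.
The closest alternative, ornate helm + jade mask + obsidian blade + jeweled dagger, reaches only 1944.

2169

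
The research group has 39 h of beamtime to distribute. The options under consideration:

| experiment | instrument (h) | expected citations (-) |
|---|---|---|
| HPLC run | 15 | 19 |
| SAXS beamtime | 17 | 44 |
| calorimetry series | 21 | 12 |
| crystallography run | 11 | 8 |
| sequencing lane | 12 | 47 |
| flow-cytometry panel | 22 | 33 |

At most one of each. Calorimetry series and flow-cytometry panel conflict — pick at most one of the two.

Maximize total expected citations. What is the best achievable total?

Ranking by ratio (expected citations/h): sequencing lane 3.92, SAXS beamtime 2.59, flow-cytometry panel 1.50.
SAXS beamtime + sequencing lane uses 29 of the 39 h and totals 91.
No other feasible combination exceeds 91.

91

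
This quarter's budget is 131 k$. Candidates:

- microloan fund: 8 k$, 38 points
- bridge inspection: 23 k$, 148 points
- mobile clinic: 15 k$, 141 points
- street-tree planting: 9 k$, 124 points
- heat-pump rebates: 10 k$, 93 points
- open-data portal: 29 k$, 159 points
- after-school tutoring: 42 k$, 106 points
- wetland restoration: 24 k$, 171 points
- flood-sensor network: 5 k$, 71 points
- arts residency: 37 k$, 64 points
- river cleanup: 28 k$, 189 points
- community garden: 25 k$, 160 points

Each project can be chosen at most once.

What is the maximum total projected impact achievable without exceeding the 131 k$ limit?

1004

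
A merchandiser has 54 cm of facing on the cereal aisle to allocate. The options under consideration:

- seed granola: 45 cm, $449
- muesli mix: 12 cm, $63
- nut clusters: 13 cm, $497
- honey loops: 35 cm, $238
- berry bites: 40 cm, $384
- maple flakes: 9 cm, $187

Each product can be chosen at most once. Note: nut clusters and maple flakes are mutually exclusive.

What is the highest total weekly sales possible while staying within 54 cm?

Ranking by ratio (weekly sales/cm): nut clusters 38.23, maple flakes 20.78, seed granola 9.98.
Best packing: nut clusters + berry bites — 53 cm, 881 total.
No other feasible combination exceeds 881.

881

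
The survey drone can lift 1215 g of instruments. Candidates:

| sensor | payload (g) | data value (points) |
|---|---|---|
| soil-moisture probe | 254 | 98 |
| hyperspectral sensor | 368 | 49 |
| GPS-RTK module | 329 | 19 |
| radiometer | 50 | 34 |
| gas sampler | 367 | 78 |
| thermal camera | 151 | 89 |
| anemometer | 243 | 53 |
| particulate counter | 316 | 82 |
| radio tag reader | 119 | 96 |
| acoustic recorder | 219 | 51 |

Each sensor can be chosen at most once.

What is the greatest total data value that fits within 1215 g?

452

Greedy by ratio would take soil-moisture probe + radiometer + thermal camera + particulate counter + radio tag reader + acoustic recorder: 1109 g used, total 450.
Replace acoustic recorder with anemometer: the trade gains 2 net, giving 452 at 1133 g.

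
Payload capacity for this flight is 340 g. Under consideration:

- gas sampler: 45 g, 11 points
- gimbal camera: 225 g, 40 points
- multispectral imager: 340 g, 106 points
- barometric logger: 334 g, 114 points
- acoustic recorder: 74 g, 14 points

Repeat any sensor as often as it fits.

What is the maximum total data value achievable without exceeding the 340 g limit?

114

Ranking by ratio (data value/g): barometric logger 0.34, multispectral imager 0.31, gas sampler 0.24.
Taking barometric logger: 334 g used, 114 in data value.
Nothing else within 340 g beats 114.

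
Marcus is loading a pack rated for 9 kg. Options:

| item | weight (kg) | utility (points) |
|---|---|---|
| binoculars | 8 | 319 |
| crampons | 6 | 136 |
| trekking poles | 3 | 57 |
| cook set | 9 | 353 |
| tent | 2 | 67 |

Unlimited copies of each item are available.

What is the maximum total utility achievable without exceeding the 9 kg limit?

Filling by ratio: binoculars for 319, with 1 kg left unused.
Replace binoculars with cook set: the trade gains 34 net, giving 353 at 9 kg.
That's the maximum — no swap from here does better than 353.

353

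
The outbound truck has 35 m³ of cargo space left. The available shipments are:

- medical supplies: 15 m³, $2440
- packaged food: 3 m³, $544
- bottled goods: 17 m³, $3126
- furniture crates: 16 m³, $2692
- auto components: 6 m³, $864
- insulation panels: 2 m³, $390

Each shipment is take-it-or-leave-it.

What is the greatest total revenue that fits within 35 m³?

6208

The ratio heuristic lands on packaged food + bottled goods + auto components + insulation panels (4924) but leaves 7 m³ idle.
Dropping packaged food and auto components frees 9 m³; slotting in furniture crates (16 m³) lifts the total to 6208 at 35 m³.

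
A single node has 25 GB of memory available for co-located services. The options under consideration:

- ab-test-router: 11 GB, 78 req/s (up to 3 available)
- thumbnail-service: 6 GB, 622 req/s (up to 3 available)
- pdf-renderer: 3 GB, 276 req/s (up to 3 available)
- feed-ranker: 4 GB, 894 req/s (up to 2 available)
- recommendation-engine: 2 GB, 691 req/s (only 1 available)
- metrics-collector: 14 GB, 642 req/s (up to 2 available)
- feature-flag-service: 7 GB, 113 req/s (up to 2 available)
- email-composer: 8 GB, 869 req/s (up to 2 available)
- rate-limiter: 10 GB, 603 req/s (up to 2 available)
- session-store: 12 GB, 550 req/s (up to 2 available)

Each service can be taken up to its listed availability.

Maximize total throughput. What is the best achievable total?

3999

The ratio heuristic lands on thumbnail-service + 2×feed-ranker + recommendation-engine + email-composer (3970) but leaves 1 GB idle.
The 8 GB tied up in email-composer is better spent on thumbnail-service + pdf-renderer — total rises to 3999 (25 GB).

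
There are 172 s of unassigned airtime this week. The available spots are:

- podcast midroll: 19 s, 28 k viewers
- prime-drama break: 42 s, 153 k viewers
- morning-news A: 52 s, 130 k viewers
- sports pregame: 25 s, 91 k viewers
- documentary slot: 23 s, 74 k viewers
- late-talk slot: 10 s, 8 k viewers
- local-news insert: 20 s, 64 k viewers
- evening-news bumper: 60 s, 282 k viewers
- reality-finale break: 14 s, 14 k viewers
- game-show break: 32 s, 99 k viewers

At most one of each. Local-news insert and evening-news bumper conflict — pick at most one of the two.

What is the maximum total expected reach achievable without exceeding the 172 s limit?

Taking prime-drama break + sports pregame + late-talk slot + evening-news bumper + game-show break: 169 s used, 633 in expected reach.
Runner-up podcast midroll + prime-drama break + sports pregame + documentary slot + evening-news bumper tops out at 628.

633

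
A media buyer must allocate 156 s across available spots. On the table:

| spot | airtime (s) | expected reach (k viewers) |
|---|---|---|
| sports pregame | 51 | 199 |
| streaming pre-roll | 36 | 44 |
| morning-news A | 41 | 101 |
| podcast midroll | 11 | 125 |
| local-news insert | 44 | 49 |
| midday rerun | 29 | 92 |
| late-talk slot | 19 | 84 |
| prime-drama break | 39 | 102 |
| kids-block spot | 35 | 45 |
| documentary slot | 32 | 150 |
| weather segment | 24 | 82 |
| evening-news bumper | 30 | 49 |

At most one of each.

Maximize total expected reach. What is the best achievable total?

660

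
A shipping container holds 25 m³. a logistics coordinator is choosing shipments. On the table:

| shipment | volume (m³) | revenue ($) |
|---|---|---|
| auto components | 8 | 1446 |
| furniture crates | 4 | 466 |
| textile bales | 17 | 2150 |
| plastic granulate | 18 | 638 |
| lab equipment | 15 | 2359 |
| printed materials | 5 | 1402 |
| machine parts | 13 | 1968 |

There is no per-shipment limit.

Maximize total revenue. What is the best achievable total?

7010

By revenue per m³: printed materials 280.40, auto components 180.75, lab equipment 157.27, machine parts 151.38 lead.
The ratio ordering already packs tightly: 5×printed materials, 25 m³, 7010.
Every other selection either busts 25 m³ or fails to beat 7010.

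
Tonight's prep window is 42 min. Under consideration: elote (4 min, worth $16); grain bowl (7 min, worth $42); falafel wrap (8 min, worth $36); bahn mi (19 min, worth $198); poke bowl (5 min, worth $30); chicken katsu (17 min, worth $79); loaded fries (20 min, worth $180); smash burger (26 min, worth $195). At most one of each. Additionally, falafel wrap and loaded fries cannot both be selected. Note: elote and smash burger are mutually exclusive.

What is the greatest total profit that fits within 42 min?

378

Best packing: bahn mi + loaded fries — 39 min, 378 total.
Next best is bahn mi + poke bowl + chicken katsu at 307 (41 min) — short by 71.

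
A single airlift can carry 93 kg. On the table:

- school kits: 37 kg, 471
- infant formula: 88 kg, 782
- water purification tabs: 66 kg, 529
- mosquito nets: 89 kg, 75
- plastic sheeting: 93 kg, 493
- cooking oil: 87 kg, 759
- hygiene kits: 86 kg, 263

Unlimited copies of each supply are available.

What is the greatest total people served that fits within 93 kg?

942

By people served per kg: school kits 12.73, infant formula 8.89, cooking oil 8.72, water purification tabs 8.02 lead.
Best packing: 2×school kits — 74 kg, 942 total.
No other feasible combination exceeds 942.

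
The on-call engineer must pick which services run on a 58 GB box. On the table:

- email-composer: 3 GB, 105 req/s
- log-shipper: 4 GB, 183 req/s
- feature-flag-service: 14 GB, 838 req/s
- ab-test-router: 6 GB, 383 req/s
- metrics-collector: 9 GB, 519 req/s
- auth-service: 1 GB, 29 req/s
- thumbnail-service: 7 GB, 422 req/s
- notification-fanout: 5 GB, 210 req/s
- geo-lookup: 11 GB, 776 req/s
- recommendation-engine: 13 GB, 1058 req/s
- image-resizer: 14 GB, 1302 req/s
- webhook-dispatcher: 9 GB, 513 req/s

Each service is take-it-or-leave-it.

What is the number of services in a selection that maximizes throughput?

5

Optimal total is 4357.
For example feature-flag-service + ab-test-router + geo-lookup + recommendation-engine + image-resizer achieves it, using 58 GB.
Every optimal selection uses 5 services.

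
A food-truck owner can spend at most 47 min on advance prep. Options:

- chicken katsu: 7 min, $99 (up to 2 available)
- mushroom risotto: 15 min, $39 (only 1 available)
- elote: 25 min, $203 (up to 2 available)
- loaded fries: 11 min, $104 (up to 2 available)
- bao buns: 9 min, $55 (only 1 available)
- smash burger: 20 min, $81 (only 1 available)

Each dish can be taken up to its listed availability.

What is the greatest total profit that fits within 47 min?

461

The ratio ordering already packs tightly: 2×chicken katsu + 2×loaded fries + bao buns, 45 min, 461.
Nothing else within 47 min beats 461.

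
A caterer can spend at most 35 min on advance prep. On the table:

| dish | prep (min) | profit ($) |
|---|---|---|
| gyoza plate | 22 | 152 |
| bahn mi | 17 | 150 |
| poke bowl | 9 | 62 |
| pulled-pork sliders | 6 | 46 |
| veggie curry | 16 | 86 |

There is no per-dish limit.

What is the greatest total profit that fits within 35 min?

Ranking by ratio (profit/min): bahn mi 8.82, pulled-pork sliders 7.67, gyoza plate 6.91.
Taking 2×bahn mi: 34 min used, 300 in profit.

300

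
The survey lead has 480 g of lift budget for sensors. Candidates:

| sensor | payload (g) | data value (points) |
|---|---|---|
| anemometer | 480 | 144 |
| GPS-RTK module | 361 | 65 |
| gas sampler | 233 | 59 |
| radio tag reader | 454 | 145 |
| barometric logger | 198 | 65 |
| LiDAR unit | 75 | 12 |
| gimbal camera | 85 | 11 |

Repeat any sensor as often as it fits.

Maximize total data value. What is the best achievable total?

145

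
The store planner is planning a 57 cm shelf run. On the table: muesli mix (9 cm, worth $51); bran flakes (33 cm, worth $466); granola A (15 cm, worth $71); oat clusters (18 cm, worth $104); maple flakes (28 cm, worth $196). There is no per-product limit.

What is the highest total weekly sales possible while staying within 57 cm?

588

A density-first pass picks bran flakes + oat clusters — 570 at 51 cm.
The 18 cm tied up in oat clusters is better spent on muesli mix + granola A — total rises to 588 (57 cm).
That's the maximum — no swap from here does better than 588.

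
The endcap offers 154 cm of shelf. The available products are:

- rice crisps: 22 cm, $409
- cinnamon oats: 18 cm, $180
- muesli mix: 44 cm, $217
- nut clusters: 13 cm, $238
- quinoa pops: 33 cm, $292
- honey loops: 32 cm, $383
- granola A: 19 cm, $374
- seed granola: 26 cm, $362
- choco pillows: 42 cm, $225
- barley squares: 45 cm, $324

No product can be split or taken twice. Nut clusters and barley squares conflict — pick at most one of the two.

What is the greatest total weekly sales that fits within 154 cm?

The ratio heuristic lands on rice crisps + cinnamon oats + nut clusters + honey loops + granola A + seed granola (1946) but leaves 24 cm idle.
The 18 cm tied up in cinnamon oats is better spent on quinoa pops — total rises to 2058 (145 cm).
An exhaustive check of the 1024 subsets confirms 2058.

2058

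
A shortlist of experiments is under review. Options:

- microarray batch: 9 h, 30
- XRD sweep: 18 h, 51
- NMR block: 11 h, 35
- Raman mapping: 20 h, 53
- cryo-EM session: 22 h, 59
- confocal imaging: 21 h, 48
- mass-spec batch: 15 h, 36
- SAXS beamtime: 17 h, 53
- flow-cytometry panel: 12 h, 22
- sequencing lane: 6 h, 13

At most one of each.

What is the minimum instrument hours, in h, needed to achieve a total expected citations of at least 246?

86

Minimise h subject to total expected citations ≥ 246.
Taking microarray batch + XRD sweep + Raman mapping + cryo-EM session + SAXS beamtime gives 246 (≥ 246) for 86 h.
Any bundle with less than 86 h falls short of 246.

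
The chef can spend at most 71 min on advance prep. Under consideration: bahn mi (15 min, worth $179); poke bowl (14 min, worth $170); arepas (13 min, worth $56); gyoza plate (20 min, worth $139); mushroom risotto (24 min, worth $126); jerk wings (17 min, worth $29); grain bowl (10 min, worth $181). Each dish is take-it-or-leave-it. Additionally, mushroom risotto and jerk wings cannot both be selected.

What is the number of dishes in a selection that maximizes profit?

4

Best achievable profit is 669.
For example bahn mi + poke bowl + gyoza plate + grain bowl achieves it, using 59 min.
Any selection reaching 669 contains exactly 4 dishes.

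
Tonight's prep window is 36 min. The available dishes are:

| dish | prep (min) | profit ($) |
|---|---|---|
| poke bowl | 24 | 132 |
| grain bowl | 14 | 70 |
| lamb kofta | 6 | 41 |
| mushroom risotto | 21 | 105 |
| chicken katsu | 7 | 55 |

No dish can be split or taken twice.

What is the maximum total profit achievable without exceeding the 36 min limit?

201

Taking the top-ratio dishes first gives grain bowl + lamb kofta + chicken katsu for 166 (27 min).
The 14 min tied up in grain bowl is better spent on mushroom risotto — total rises to 201 (34 min).
Next best is poke bowl + chicken katsu at 187 (31 min) — short by 14.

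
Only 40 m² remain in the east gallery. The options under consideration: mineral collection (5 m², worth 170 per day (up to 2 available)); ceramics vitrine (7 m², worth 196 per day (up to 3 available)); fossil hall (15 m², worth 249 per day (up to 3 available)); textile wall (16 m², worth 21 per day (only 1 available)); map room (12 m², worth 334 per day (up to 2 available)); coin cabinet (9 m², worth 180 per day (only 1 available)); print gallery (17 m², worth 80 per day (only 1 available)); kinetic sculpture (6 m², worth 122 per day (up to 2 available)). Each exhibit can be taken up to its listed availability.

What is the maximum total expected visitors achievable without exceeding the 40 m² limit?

1130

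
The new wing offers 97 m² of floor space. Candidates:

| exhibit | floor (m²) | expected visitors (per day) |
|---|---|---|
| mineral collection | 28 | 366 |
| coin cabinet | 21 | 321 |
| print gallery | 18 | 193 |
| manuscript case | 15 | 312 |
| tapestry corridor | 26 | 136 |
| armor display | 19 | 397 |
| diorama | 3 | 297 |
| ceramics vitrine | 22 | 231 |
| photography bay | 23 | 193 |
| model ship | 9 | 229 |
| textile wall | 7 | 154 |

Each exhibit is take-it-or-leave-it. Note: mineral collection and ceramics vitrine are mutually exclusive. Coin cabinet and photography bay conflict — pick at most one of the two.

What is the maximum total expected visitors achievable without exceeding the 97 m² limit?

1941

By expected visitors per m²: diorama 99.00, model ship 25.44, textile wall 22.00, armor display 20.89 lead.
Taking the top-ratio exhibits first gives coin cabinet + print gallery + manuscript case + armor display + diorama + model ship + textile wall for 1903 (92 m²).
Replace print gallery with ceramics vitrine: the trade gains 38 net, giving 1941 at 96 m².
The closest alternative, mineral collection + coin cabinet + manuscript case + armor display + diorama + model ship, reaches only 1922.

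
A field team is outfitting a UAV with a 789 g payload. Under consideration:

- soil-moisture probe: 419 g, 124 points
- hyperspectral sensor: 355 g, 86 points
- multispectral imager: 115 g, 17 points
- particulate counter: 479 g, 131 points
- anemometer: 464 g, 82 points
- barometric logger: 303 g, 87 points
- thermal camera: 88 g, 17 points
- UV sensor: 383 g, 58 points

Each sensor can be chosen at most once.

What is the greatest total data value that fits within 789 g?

218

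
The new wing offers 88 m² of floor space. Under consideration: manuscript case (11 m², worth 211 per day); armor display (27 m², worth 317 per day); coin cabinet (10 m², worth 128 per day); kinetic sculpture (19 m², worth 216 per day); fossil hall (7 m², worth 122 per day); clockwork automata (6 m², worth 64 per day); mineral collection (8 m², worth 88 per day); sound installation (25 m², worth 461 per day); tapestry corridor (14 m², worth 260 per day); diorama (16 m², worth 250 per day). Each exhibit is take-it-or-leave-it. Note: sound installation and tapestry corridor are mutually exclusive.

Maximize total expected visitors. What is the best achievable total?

1388

Ranking by ratio (expected visitors/m²): manuscript case 19.18, tapestry corridor 18.57, sound installation 18.44.
Best packing: manuscript case + coin cabinet + kinetic sculpture + fossil hall + sound installation + diorama — 88 m², 1388 total.
Nothing else feasible within 88 m² beats 1388.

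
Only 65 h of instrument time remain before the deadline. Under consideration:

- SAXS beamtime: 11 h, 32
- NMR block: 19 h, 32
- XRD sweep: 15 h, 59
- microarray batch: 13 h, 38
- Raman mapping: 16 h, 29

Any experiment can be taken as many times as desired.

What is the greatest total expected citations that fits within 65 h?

Ranking by ratio (expected citations/h): XRD sweep 3.93, microarray batch 2.92, SAXS beamtime 2.91, Raman mapping 1.81.
The ratio ordering already packs tightly: 4×XRD sweep, 60 h, 236.
The spare 5 h is too small for any remaining experiment, and no exchange beats 236.

236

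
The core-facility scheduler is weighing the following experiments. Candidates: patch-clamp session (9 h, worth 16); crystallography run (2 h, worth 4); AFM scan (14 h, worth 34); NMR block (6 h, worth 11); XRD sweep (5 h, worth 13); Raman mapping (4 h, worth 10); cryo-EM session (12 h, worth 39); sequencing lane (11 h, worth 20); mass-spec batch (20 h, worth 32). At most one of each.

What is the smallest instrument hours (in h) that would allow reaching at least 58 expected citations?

21

Look for the lowest-instrument combination reaching 58.
XRD sweep + Raman mapping + cryo-EM session: 62 expected citations at 21 h.
No combination under 21 h hits 58.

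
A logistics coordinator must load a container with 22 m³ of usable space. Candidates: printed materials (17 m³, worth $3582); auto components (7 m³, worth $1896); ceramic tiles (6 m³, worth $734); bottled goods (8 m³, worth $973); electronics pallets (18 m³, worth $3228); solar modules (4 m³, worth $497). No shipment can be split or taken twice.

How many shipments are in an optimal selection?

2

Best achievable revenue is 4079.
printed materials + solar modules hits 4079 at 21 m³.
All optima have 2 shipments.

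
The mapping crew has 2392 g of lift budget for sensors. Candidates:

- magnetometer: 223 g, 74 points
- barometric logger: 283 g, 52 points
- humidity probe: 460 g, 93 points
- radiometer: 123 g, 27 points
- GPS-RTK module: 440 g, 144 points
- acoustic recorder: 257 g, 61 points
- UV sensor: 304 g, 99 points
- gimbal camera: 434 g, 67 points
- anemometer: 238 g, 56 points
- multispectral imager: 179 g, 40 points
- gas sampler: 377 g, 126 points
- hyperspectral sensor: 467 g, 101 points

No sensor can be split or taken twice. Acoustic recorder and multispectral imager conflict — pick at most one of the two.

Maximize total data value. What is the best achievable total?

667

Magnetometer + radiometer + GPS-RTK module + UV sensor + anemometer + multispectral imager + gas sampler + hyperspectral sensor uses 2351 of the 2392 g and totals 667.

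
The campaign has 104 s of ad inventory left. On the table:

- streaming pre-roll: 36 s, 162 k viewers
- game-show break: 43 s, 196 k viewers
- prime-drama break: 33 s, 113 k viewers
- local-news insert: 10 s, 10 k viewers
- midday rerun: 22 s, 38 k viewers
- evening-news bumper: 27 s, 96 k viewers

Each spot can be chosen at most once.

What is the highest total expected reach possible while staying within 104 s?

405

Filling by ratio: streaming pre-roll + game-show break + midday rerun for 396, with 3 s left unused.
Dropping streaming pre-roll and midday rerun frees 58 s; slotting in prime-drama break + evening-news bumper (60 s) lifts the total to 405 at 103 s.
The closest alternative, streaming pre-roll + game-show break + midday rerun, reaches only 396.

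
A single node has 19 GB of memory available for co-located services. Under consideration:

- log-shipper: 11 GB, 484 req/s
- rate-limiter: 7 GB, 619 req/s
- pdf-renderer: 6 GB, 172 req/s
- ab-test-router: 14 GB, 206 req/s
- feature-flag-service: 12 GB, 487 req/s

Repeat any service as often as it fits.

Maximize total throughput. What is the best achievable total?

1238

Best packing: 2×rate-limiter — 14 GB, 1238 total.
That's the maximum — no swap from here does better than 1238.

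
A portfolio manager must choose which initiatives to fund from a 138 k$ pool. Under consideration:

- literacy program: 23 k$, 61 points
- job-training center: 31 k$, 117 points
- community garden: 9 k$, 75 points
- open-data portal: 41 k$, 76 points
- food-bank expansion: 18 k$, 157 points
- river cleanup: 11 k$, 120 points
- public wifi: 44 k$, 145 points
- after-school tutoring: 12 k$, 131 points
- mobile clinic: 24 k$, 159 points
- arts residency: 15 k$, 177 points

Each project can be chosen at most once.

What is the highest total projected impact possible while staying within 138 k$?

964

Greedy by ratio would take job-training center + community garden + food-bank expansion + river cleanup + after-school tutoring + mobile clinic + arts residency: 120 k$ used, total 936.
The 31 k$ tied up in job-training center is better spent on public wifi — total rises to 964 (133 k$).
That's the maximum — no swap from here does better than 964.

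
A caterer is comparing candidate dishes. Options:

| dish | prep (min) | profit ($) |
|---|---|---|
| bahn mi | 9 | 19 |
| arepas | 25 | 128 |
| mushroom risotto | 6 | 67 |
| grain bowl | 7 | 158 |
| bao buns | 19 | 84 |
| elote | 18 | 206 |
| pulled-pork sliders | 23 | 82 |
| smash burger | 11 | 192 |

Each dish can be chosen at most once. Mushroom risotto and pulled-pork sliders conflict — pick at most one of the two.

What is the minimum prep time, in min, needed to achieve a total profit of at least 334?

Need the lightest bundle worth ≥ 334.
grain bowl + smash burger reaches 350 using 18 min.
Any bundle with less than 18 min falls short of 334.

18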